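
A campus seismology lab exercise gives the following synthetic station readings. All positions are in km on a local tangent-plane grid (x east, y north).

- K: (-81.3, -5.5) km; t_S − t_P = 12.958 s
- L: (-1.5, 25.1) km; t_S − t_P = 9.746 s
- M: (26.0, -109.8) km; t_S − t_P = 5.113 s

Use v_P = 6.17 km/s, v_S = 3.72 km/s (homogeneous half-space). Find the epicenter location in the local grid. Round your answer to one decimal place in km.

(26.2, -61.9)

Distance from S−P lag: d = Δt · v_P v_S / (v_P − v_S) = Δt · (6.17·3.72)/(6.17−3.72) ≈ 9.3683·Δt.
So d_K = 121.39, d_L = 91.30, d_M = 47.90 km.
Circle about each station: (x + 81.3)² + (y + 5.5)² = 121.39²; (x + 1.5)² + (y − 25.1)² = 91.30²; (x − 26.0)² + (y + 109.8)² = 47.90².
Subtracting pairs of circle equations eliminates x²+y² and gives linear equations (the radical axes):
159.6 x + 61.2 y = 392.16
214.6 x − 208.6 y = 18533.22
Solving the 2×2 system: x ≈ 26.2, y ≈ -61.9 km.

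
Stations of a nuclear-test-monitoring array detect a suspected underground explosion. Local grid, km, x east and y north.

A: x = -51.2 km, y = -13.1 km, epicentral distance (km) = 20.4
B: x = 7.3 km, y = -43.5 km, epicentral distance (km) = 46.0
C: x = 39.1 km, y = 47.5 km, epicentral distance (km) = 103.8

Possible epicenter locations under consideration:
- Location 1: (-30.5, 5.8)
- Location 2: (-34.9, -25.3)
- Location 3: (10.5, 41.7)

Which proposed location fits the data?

For each candidate, compare |candidate − station| to the reported distance:
Location 1: residuals A 7.6, B 16.1, C 22.7 → max 22.7 km
Location 2: residuals A 0.0, B 0.0, C 0.0 → max 0.0 km
Location 3: residuals A 62.1, B 39.3, C 74.6 → max 74.6 km
Only Location 2 has all residuals ≈ 0.

Location 2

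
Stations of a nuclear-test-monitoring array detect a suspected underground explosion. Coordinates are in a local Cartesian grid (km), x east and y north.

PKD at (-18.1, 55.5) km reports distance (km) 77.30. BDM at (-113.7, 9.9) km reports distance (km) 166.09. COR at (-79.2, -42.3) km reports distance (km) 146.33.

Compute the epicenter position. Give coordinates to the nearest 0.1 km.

Circle about each station: (x + 18.1)² + (y − 55.5)² = 77.30²; (x + 113.7)² + (y − 9.9)² = 166.09²; (x + 79.2)² + (y + 42.3)² = 146.33².
Subtracting the PKD equation from the BDM and COR equations removes the quadratic terms:
-191.2 x − 91.2 y = -11992.76
-122.2 x − 195.6 y = -10783.11
Solving the 2×2 system: x ≈ 51.9, y ≈ 22.7 km.

51.9 km east, 22.7 km north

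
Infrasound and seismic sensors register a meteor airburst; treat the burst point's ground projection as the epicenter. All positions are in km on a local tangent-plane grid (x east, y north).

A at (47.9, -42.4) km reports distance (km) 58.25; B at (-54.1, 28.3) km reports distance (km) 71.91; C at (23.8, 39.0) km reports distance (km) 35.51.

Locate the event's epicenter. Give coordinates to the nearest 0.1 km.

Circle about each station: (x − 47.9)² + (y + 42.4)² = 58.25²; (x + 54.1)² + (y − 28.3)² = 71.91²; (x − 23.8)² + (y − 39.0)² = 35.51².
Subtracting the A equation from the B and C equations removes the quadratic terms:
-204.0 x + 141.4 y = -2142.46
-48.2 x + 162.8 y = 127.37
Solving the 2×2 system: x ≈ 13.9, y ≈ 4.9 km.
Check against A (with the unrounded x, y): √((x − 47.9)²+(y + 42.4)²) = 58.25 ≈ 58.25 km. ✓

x ≈ 13.9 km, y ≈ 4.9 km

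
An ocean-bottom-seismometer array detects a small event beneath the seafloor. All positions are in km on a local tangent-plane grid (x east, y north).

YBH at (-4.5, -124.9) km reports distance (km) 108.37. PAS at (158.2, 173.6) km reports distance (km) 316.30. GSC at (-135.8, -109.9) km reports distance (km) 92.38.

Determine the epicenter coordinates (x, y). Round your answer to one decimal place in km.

-73.7 km east, -41.5 km north

Circle about each station: (x + 4.5)² + (y + 124.9)² = 108.37²; (x − 158.2)² + (y − 173.6)² = 316.30²; (x + 135.8)² + (y + 109.9)² = 92.38².
Subtracting the YBH equation from the PAS and GSC equations removes the quadratic terms:
325.4 x + 597.0 y = -48757.69
-262.6 x + 30.0 y = 18109.38
Solving the 2×2 system: x ≈ -73.7, y ≈ -41.5 km.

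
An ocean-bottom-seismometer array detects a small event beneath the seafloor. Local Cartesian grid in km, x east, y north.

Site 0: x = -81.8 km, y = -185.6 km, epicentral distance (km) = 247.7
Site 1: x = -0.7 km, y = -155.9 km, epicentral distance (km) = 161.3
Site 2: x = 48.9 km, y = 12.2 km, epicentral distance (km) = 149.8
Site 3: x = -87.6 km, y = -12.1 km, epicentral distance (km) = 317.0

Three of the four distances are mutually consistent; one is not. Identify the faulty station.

Site 3

Solve using three stations at a time. Using Site 0, Site 1, Site 2 (subtract circle equations pairwise → linear system) gives (x, y) ≈ (150.1, -98.4).
Distances from that point to each station vs reported:
  Site 0: calculated 247.8 vs reported 247.7 → residual 0.1 km
  Site 1: calculated 161.4 vs reported 161.3 → residual 0.1 km
  Site 2: calculated 149.9 vs reported 149.8 → residual 0.1 km
  Site 3: calculated 252.9 vs reported 317.0 → residual 64.1 km
Site 0, Site 1, Site 2 are mutually consistent (residuals ≈ 0); Site 3 is off by 64.1 km.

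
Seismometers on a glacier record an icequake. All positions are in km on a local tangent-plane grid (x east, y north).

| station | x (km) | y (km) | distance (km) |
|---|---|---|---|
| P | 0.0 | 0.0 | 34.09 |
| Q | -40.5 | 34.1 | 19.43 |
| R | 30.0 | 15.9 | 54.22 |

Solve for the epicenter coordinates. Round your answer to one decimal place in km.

Circle about each station: x² + y² = 34.09²; (x + 40.5)² + (y − 34.1)² = 19.43²; (x − 30.0)² + (y − 15.9)² = 54.22².
Subtracting pairs of circle equations eliminates x²+y² and gives linear equations (the radical axes):
-81.0 x + 68.2 y = 3587.66
60.0 x + 31.8 y = -624.87
Solving the 2×2 system: x ≈ -23.5, y ≈ 24.7 km.
Check against P (with the unrounded x, y): √(x²+y²) = 34.09 ≈ 34.09 km. ✓

(-23.5, 24.7)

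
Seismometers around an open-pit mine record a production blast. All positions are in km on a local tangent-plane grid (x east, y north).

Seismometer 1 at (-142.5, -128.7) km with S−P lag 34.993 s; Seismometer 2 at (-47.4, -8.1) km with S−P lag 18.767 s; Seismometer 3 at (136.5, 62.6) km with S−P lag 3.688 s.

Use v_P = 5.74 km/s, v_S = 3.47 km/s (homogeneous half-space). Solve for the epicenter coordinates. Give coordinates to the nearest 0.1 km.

Distance from S−P lag: d = Δt · v_P v_S / (v_P − v_S) = Δt · (5.74·3.47)/(5.74−3.47) ≈ 8.7744·Δt.
So d_Seismometer 1 = 307.04, d_Seismometer 2 = 164.67, d_Seismometer 3 = 32.36 km.
Circle about each station: (x + 142.5)² + (y + 128.7)² = 307.04²; (x + 47.4)² + (y + 8.1)² = 164.67²; (x − 136.5)² + (y − 62.6)² = 32.36².
Subtracting the Seismometer 1 equation from the Seismometer 2 and Seismometer 3 equations removes the quadratic terms:
190.2 x + 241.2 y = 32599.78
558.0 x + 382.6 y = 78907.46
Solving the 2×2 system: x ≈ 106.1, y ≈ 51.5 km.

x ≈ 106.1 km, y ≈ 51.5 km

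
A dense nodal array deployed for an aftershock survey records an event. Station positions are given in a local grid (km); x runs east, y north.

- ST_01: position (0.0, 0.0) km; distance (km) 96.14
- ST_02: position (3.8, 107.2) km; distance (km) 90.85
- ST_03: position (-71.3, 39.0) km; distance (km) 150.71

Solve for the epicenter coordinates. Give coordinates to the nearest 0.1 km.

Circle about each station: x² + y² = 96.14²; (x − 3.8)² + (y − 107.2)² = 90.85²; (x + 71.3)² + (y − 39.0)² = 150.71².
Subtracting the ST_01 equation from the ST_02 and ST_03 equations removes the quadratic terms:
7.6 x + 214.4 y = 12495.46
-142.6 x + 78.0 y = -6865.91
Solving the 2×2 system: x ≈ 78.5, y ≈ 55.5 km.

(78.5, 55.5)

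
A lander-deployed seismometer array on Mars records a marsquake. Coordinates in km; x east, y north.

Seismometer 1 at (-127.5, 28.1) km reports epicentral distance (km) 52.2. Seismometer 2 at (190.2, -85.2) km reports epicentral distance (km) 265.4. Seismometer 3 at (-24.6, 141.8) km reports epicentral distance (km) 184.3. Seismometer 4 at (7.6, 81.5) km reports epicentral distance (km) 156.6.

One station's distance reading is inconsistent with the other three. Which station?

Seismometer 2

Solve using three stations at a time. Using Seismometer 1, Seismometer 3, Seismometer 4 (subtract circle equations pairwise → linear system) gives (x, y) ≈ (-110.6, -21.2).
Distances from that point to each station vs reported:
  Seismometer 1: calculated 52.1 vs reported 52.2 → residual 0.1 km
  Seismometer 2: calculated 307.5 vs reported 265.4 → residual 42.1 km
  Seismometer 3: calculated 184.3 vs reported 184.3 → residual 0.0 km
  Seismometer 4: calculated 156.6 vs reported 156.6 → residual 0.0 km
Seismometer 1, Seismometer 3, Seismometer 4 are mutually consistent (residuals ≈ 0); Seismometer 2 is off by 42.1 km.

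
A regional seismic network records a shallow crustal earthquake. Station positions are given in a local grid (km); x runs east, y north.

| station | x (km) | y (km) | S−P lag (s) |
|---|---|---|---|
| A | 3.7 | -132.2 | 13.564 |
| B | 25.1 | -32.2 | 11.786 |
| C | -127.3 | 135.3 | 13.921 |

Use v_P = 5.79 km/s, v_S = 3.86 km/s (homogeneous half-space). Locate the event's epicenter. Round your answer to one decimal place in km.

Distance from S−P lag: d = Δt · v_P v_S / (v_P − v_S) = Δt · (5.79·3.86)/(5.79−3.86) ≈ 11.5800·Δt.
So d_A = 157.07, d_B = 136.48, d_C = 161.21 km.
Circle about each station: (x − 3.7)² + (y + 132.2)² = 157.07²; (x − 25.1)² + (y + 32.2)² = 136.48²; (x + 127.3)² + (y − 135.3)² = 161.21².
Subtracting the A equation from the B and C equations removes the quadratic terms:
42.8 x + 200.0 y = -9779.49
-262.0 x + 535.0 y = 15703.17
Solving the 2×2 system: x ≈ -111.2, y ≈ -25.1 km.

-111.2 km east, -25.1 km north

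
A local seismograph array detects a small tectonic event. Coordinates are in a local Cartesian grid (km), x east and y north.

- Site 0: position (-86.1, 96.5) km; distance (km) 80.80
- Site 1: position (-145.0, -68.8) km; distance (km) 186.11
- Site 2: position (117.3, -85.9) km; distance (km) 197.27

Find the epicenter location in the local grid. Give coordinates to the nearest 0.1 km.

Circle about each station: (x + 86.1)² + (y − 96.5)² = 80.80²; (x + 145.0)² + (y + 68.8)² = 186.11²; (x − 117.3)² + (y + 85.9)² = 197.27².
Subtracting the Site 0 equation from the Site 1 and Site 2 equations removes the quadratic terms:
-117.8 x − 330.6 y = -19075.31
406.8 x − 364.8 y = -27974.17
Solving the 2×2 system: x ≈ -12.9, y ≈ 62.3 km.
Check against Site 0 (with the unrounded x, y): √((x + 86.1)²+(y − 96.5)²) = 80.80 ≈ 80.80 km. ✓

(-12.9, 62.3)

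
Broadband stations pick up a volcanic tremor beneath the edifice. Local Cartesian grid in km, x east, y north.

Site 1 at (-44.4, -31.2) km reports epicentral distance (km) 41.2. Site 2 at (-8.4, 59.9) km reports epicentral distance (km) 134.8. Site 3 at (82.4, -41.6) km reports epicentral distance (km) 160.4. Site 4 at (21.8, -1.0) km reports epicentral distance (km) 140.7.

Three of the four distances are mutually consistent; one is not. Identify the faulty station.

Site 4

Solve using three stations at a time. Using Site 1, Site 2, Site 3 (subtract circle equations pairwise → linear system) gives (x, y) ≈ (-77.4, -55.9).
Distances from that point to each station vs reported:
  Site 1: calculated 41.2 vs reported 41.2 → residual 0.0 km
  Site 2: calculated 134.8 vs reported 134.8 → residual 0.0 km
  Site 3: calculated 160.4 vs reported 160.4 → residual 0.0 km
  Site 4: calculated 113.4 vs reported 140.7 → residual 27.3 km
Site 1, Site 2, Site 3 are mutually consistent (residuals ≈ 0); Site 4 is off by 27.3 km.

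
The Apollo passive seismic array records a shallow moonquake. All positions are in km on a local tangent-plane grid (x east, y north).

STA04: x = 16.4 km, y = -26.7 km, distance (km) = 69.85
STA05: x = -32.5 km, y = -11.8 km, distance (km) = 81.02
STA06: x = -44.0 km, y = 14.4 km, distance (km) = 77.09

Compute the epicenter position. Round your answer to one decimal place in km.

Circle about each station: (x − 16.4)² + (y + 26.7)² = 69.85²; (x + 32.5)² + (y + 11.8)² = 81.02²; (x + 44.0)² + (y − 14.4)² = 77.09².
Subtracting the STA04 equation from the STA05 and STA06 equations removes the quadratic terms:
-97.8 x + 29.8 y = -1471.58
-120.8 x + 82.2 y = 97.66
Solving the 2×2 system: x ≈ 27.9, y ≈ 42.2 km.

(27.9, 42.2)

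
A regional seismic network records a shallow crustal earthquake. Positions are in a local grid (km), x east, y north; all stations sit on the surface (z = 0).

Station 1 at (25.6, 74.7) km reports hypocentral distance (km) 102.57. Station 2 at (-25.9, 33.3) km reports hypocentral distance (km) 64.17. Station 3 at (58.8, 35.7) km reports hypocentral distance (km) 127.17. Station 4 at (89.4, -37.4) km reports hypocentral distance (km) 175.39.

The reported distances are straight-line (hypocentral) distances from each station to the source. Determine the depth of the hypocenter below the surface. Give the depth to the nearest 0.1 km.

Each station gives a sphere (x−x_i)² + (y−y_i)² + z² = d_i² (stations at z=0).
Subtracting the Station 1 sphere from Station 2 and Station 3: z² cancels, leaving linear equations in x and y:
-103.0 x − 82.8 y = 1947.07
66.4 x − 78.0 y = -7155.12
Solving: x ≈ -55.004, y ≈ 44.908 km (keep extra digits for the depth step; rounded: -55.0, 44.9).
Then from the Station 1 sphere: z² = 102.57² − (x − 25.6)² − (y − 74.7)² with x = -55.004, y = 44.908, so z ≈ 56.000 ≈ 56.0 km.

depth ≈ 56.0 km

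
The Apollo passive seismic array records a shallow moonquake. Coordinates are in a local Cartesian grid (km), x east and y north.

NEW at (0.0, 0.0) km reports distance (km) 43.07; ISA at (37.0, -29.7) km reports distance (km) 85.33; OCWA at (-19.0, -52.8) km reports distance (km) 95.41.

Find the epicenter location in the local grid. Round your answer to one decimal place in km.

Circle about each station: x² + y² = 43.07²; (x − 37.0)² + (y + 29.7)² = 85.33²; (x + 19.0)² + (y + 52.8)² = 95.41².
Subtracting the NEW equation from the ISA and OCWA equations removes the quadratic terms:
74.0 x − 59.4 y = -3175.09
-38.0 x − 105.6 y = -4099.20
Solving the 2×2 system: x ≈ -9.1, y ≈ 42.1 km.

(-9.1, 42.1)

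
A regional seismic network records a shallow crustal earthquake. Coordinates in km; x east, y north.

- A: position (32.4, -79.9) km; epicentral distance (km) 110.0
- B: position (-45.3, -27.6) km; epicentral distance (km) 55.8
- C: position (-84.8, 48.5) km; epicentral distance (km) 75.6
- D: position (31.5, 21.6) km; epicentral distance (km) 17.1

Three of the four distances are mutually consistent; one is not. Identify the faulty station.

D

Solve using three stations at a time. Using A, B, C (subtract circle equations pairwise → linear system) gives (x, y) ≈ (-15.1, 19.3).
Distances from that point to each station vs reported:
  A: calculated 110.0 vs reported 110.0 → residual 0.0 km
  B: calculated 55.7 vs reported 55.8 → residual 0.1 km
  C: calculated 75.6 vs reported 75.6 → residual 0.0 km
  D: calculated 46.7 vs reported 17.1 → residual 29.6 km
A, B, C are mutually consistent (residuals ≈ 0); D is off by 29.6 km.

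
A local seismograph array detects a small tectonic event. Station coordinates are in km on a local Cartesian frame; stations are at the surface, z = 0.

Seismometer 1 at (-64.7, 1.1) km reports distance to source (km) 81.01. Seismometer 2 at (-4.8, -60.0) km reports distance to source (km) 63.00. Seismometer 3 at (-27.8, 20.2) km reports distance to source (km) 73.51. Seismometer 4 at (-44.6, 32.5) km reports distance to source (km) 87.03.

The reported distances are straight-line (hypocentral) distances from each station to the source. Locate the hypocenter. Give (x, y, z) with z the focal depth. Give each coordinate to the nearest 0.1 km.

x ≈ -10.9 km, y ≈ -27.3 km, depth ≈ 53.5 km

Each station gives a sphere (x−x_i)² + (y−y_i)² + z² = d_i² (stations at z=0).
Subtracting the Seismometer 1 sphere from Seismometer 2 and Seismometer 3: z² cancels, leaving linear equations in x and y:
119.8 x − 122.2 y = 2029.36
73.8 x + 38.2 y = -1847.52
Solving: x ≈ -10.905, y ≈ -27.297 km (keep extra digits for the depth step; rounded: -10.9, -27.3).
Then from the Seismometer 1 sphere: z² = 81.01² − (x + 64.7)² − (y − 1.1)² with x = -10.905, y = -27.297, so z ≈ 53.501 ≈ 53.5 km.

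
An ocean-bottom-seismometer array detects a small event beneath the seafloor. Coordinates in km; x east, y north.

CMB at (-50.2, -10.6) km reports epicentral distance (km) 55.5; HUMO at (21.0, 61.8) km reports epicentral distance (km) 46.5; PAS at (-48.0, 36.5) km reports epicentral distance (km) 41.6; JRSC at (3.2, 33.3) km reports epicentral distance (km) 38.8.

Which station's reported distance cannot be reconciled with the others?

JRSC

Solve using three stations at a time. Using CMB, HUMO, PAS (subtract circle equations pairwise → linear system) gives (x, y) ≈ (-7.9, 25.4).
Distances from that point to each station vs reported:
  CMB: calculated 55.5 vs reported 55.5 → residual 0.0 km
  HUMO: calculated 46.5 vs reported 46.5 → residual 0.0 km
  PAS: calculated 41.6 vs reported 41.6 → residual 0.0 km
  JRSC: calculated 13.7 vs reported 38.8 → residual 25.1 km
CMB, HUMO, PAS are mutually consistent (residuals ≈ 0); JRSC is off by 25.1 km.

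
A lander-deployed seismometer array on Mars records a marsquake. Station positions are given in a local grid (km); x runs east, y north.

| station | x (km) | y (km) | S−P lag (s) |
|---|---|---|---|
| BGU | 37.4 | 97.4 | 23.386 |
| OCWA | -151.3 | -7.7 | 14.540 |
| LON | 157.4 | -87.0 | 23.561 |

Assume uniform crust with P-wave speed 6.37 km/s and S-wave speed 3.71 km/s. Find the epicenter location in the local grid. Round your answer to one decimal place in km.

x ≈ -51.9 km, y ≈ -90.2 km

Distance from S−P lag: d = Δt · v_P v_S / (v_P − v_S) = Δt · (6.37·3.71)/(6.37−3.71) ≈ 8.8845·Δt.
So d_BGU = 207.77, d_OCWA = 129.18, d_LON = 209.33 km.
Circle about each station: (x − 37.4)² + (y − 97.4)² = 207.77²; (x + 151.3)² + (y + 7.7)² = 129.18²; (x − 157.4)² + (y + 87.0)² = 209.33².
Subtracting the BGU equation from the OCWA and LON equations removes the quadratic terms:
-377.4 x − 210.2 y = 38546.36
240.0 x − 368.8 y = 20807.56
Solving the 2×2 system: x ≈ -51.9, y ≈ -90.2 km.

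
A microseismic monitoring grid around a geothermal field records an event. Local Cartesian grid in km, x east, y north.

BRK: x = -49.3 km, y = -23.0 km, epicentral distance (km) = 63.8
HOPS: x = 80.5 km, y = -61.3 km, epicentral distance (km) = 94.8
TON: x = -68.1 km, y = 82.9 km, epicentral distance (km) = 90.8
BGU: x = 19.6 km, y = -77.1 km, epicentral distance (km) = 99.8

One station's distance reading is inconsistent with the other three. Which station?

HOPS

Solve using three stations at a time. Using BRK, TON, BGU (subtract circle equations pairwise → linear system) gives (x, y) ≈ (-2.4, 20.2).
Distances from that point to each station vs reported:
  BRK: calculated 63.8 vs reported 63.8 → residual 0.0 km
  HOPS: calculated 116.3 vs reported 94.8 → residual 21.5 km
  TON: calculated 90.8 vs reported 90.8 → residual 0.0 km
  BGU: calculated 99.8 vs reported 99.8 → residual 0.0 km
BRK, TON, BGU are mutually consistent (residuals ≈ 0); HOPS is off by 21.5 km.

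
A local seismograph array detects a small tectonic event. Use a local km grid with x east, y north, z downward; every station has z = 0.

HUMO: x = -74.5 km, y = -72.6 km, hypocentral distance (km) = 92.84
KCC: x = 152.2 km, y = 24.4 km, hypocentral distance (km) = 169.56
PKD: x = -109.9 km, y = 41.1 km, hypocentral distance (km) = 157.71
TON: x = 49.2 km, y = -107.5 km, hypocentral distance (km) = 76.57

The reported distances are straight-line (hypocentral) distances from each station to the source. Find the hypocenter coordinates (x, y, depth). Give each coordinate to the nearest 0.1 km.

Each station gives a sphere (x−x_i)² + (y−y_i)² + z² = d_i² (stations at z=0).
Subtracting the HUMO sphere from KCC and PKD: z² cancels, leaving linear equations in x and y:
453.4 x + 194.0 y = -7192.14
-70.8 x + 227.4 y = -13306.97
Solving: x ≈ 8.097, y ≈ -55.997 km (keep extra digits for the depth step; rounded: 8.1, -56.0).
Then from the HUMO sphere: z² = 92.84² − (x + 74.5)² − (y + 72.6)² with x = 8.097, y = -55.997, so z ≈ 39.004 ≈ 39.0 km.

x ≈ 8.1 km, y ≈ -56.0 km, depth ≈ 39.0 km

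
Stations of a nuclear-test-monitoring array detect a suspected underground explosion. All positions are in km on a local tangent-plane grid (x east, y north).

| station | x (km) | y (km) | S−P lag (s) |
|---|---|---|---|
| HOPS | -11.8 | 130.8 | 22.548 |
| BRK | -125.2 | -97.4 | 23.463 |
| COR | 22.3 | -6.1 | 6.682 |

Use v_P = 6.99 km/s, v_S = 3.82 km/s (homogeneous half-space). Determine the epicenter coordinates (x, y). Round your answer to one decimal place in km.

(64.8, -43.0)

Distance from S−P lag: d = Δt · v_P v_S / (v_P − v_S) = Δt · (6.99·3.82)/(6.99−3.82) ≈ 8.4233·Δt.
So d_HOPS = 189.93, d_BRK = 197.64, d_COR = 56.28 km.
Circle about each station: (x + 11.8)² + (y − 130.8)² = 189.93²; (x + 125.2)² + (y + 97.4)² = 197.64²; (x − 22.3)² + (y + 6.1)² = 56.28².
Subtracting pairs of circle equations eliminates x²+y² and gives linear equations (the radical axes):
-226.8 x − 456.4 y = 4925.76
68.2 x − 273.8 y = 16192.59
Solving the 2×2 system: x ≈ 64.8, y ≈ -43.0 km.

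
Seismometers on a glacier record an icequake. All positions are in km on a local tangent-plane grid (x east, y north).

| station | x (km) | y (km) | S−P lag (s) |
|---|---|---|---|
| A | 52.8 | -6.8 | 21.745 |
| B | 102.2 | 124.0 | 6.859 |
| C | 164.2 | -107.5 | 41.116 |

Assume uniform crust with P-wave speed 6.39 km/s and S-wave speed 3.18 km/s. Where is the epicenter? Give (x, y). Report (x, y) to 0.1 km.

Distance from S−P lag: d = Δt · v_P v_S / (v_P − v_S) = Δt · (6.39·3.18)/(6.39−3.18) ≈ 6.3303·Δt.
So d_A = 137.65, d_B = 43.42, d_C = 260.28 km.
Circle about each station: (x − 52.8)² + (y + 6.8)² = 137.65²; (x − 102.2)² + (y − 124.0)² = 43.42²; (x − 164.2)² + (y + 107.5)² = 260.28².
Subtracting pairs of circle equations eliminates x²+y² and gives linear equations (the radical axes):
98.8 x + 261.6 y = 40048.99
222.8 x − 201.4 y = -13114.35
Solving the 2×2 system: x ≈ 59.3, y ≈ 130.7 km.

x ≈ 59.3 km, y ≈ 130.7 km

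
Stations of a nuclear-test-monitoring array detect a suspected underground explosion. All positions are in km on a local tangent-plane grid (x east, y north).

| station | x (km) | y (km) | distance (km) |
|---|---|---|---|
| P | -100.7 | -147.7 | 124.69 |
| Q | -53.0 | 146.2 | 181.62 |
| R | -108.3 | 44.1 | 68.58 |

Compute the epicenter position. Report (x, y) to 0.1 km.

(-116.4, -24.0)

Circle about each station: (x + 100.7)² + (y + 147.7)² = 124.69²; (x + 53.0)² + (y − 146.2)² = 181.62²; (x + 108.3)² + (y − 44.1)² = 68.58².
Subtracting the P equation from the Q and R equations removes the quadratic terms:
95.4 x + 587.8 y = -25210.57
-15.2 x + 383.6 y = -7437.70
Solving the 2×2 system: x ≈ -116.4, y ≈ -24.0 km.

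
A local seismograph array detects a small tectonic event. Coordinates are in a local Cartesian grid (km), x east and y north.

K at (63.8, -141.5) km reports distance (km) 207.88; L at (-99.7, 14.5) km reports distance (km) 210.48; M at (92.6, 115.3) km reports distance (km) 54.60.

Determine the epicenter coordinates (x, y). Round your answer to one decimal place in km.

Circle about each station: (x − 63.8)² + (y + 141.5)² = 207.88²; (x + 99.7)² + (y − 14.5)² = 210.48²; (x − 92.6)² + (y − 115.3)² = 54.60².
Subtracting the K equation from the L and M equations removes the quadratic terms:
-327.0 x + 312.0 y = -15030.09
57.6 x + 513.6 y = 38009.09
Solving the 2×2 system: x ≈ 105.3, y ≈ 62.2 km.
Check against K (with the unrounded x, y): √((x − 63.8)²+(y + 141.5)²) = 207.88 ≈ 207.88 km. ✓

105.3 km east, 62.2 km north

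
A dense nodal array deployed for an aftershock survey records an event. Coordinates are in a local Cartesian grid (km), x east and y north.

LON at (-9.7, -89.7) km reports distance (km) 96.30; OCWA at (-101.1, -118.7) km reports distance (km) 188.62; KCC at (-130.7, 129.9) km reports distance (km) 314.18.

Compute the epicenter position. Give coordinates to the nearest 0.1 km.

Circle about each station: (x + 9.7)² + (y + 89.7)² = 96.30²; (x + 101.1)² + (y + 118.7)² = 188.62²; (x + 130.7)² + (y − 129.9)² = 314.18².
Subtracting the LON equation from the OCWA and KCC equations removes the quadratic terms:
-182.8 x − 58.0 y = -10133.09
-242.0 x + 439.2 y = -63619.06
Solving the 2×2 system: x ≈ 86.3, y ≈ -97.3 km.

86.3 km east, -97.3 km north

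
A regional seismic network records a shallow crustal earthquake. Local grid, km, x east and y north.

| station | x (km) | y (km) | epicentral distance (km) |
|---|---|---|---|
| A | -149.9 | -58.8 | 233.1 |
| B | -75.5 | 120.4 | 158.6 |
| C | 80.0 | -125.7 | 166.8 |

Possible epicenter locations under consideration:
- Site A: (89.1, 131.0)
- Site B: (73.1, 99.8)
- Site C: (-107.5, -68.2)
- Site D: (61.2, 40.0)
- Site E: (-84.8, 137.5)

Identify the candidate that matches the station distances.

Site D

For each candidate, compare |candidate − station| to the reported distance:
Site A: residuals A 72.1, B 6.3, C 90.1 → max 90.1 km
Site B: residuals A 40.5, B 8.6, C 58.8 → max 58.8 km
Site C: residuals A 189.7, B 32.7, C 29.3 → max 189.7 km
Site D: residuals A 0.0, B 0.0, C 0.0 → max 0.0 km
Site E: residuals A 26.3, B 139.1, C 143.7 → max 143.7 km
Only Site D has all residuals ≈ 0.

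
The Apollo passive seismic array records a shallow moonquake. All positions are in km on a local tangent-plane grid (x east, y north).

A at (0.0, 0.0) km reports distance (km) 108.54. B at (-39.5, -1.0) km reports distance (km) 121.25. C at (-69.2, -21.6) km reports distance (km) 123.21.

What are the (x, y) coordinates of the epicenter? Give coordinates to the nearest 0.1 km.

x ≈ 19.9 km, y ≈ -106.7 km

Circle about each station: x² + y² = 108.54²; (x + 39.5)² + (y + 1.0)² = 121.25²; (x + 69.2)² + (y + 21.6)² = 123.21².
Subtracting pairs of circle equations eliminates x²+y² and gives linear equations (the radical axes):
-79.0 x − 2.0 y = -1359.38
-138.4 x − 43.2 y = 1855.43
Solving the 2×2 system: x ≈ 19.9, y ≈ -106.7 km.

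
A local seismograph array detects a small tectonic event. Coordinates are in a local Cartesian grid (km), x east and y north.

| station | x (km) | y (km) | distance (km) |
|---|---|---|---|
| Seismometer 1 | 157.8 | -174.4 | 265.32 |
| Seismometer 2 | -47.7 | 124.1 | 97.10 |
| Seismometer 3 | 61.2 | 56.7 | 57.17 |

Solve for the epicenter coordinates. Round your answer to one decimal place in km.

5.7 km east, 43.0 km north

Circle about each station: (x − 157.8)² + (y + 174.4)² = 265.32²; (x + 47.7)² + (y − 124.1)² = 97.10²; (x − 61.2)² + (y − 56.7)² = 57.17².
Subtracting the Seismometer 1 equation from the Seismometer 2 and Seismometer 3 equations removes the quadratic terms:
-411.0 x + 597.0 y = 23326.19
-193.2 x + 462.2 y = 18770.42
Solving the 2×2 system: x ≈ 5.7, y ≈ 43.0 km.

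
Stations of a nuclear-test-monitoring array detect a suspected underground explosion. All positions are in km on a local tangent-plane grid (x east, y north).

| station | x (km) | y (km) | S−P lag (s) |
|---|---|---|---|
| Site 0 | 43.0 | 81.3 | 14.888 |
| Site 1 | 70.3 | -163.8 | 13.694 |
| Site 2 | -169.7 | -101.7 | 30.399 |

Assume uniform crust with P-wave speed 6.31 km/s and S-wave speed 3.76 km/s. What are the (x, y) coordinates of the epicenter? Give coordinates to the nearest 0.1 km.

(106.7, -41.7)

Distance from S−P lag: d = Δt · v_P v_S / (v_P − v_S) = Δt · (6.31·3.76)/(6.31−3.76) ≈ 9.3042·Δt.
So d_Site 0 = 138.52, d_Site 1 = 127.41, d_Site 2 = 282.84 km.
Circle about each station: (x − 43.0)² + (y − 81.3)² = 138.52²; (x − 70.3)² + (y + 163.8)² = 127.41²; (x + 169.7)² + (y + 101.7)² = 282.84².
Subtracting the Site 0 equation from the Site 1 and Site 2 equations removes the quadratic terms:
54.6 x − 490.2 y = 26268.32
-425.4 x − 366.0 y = -30128.39
Solving the 2×2 system: x ≈ 106.7, y ≈ -41.7 km.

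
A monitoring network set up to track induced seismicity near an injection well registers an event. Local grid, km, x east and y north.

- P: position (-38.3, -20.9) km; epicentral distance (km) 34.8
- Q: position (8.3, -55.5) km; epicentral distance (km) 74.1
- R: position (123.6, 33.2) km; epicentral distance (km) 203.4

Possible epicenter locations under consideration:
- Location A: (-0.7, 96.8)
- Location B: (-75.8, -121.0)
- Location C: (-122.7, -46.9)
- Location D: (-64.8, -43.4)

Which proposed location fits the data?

Location D

For each candidate, compare |candidate − station| to the reported distance:
Location A: residuals P 88.8, Q 78.5, R 63.8 → max 88.8 km
Location B: residuals P 72.1, Q 32.5, R 48.7 → max 72.1 km
Location C: residuals P 53.5, Q 57.2, R 55.6 → max 57.2 km
Location D: residuals P 0.0, Q 0.0, R 0.0 → max 0.0 km
Only Location D has all residuals ≈ 0.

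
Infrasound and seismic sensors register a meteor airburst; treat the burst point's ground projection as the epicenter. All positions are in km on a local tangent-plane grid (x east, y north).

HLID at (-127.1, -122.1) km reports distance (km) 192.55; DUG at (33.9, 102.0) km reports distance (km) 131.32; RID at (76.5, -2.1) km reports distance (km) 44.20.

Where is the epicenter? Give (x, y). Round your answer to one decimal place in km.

(41.5, -29.1)

Circle about each station: (x + 127.1)² + (y + 122.1)² = 192.55²; (x − 33.9)² + (y − 102.0)² = 131.32²; (x − 76.5)² + (y + 2.1)² = 44.20².
Subtracting pairs of circle equations eliminates x²+y² and gives linear equations (the radical axes):
322.0 x + 448.2 y = 320.95
407.2 x + 240.0 y = 9915.70
Solving the 2×2 system: x ≈ 41.5, y ≈ -29.1 km.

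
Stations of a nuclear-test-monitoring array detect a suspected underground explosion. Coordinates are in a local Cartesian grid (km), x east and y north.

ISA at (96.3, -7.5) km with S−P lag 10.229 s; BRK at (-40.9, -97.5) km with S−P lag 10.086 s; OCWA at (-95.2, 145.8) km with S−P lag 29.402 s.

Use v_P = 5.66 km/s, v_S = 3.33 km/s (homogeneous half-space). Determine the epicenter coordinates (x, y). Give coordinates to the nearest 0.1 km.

Distance from S−P lag: d = Δt · v_P v_S / (v_P − v_S) = Δt · (5.66·3.33)/(5.66−3.33) ≈ 8.0892·Δt.
So d_ISA = 82.74, d_BRK = 81.59, d_OCWA = 237.84 km.
Circle about each station: (x − 96.3)² + (y + 7.5)² = 82.74²; (x + 40.9)² + (y + 97.5)² = 81.59²; (x + 95.2)² + (y − 145.8)² = 237.84².
Subtracting pairs of circle equations eliminates x²+y² and gives linear equations (the radical axes):
-274.4 x − 180.0 y = 2038.10
-383.0 x + 306.6 y = -28731.22
Solving the 2×2 system: x ≈ 29.7, y ≈ -56.6 km.

(29.7, -56.6)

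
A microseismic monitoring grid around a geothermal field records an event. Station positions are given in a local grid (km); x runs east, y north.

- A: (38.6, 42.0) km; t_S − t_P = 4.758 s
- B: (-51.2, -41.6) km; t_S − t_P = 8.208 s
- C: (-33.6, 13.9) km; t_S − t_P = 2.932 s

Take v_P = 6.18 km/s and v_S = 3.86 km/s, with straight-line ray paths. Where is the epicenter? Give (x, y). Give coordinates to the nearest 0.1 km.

-9.2 km east, 31.6 km north

Distance from S−P lag: d = Δt · v_P v_S / (v_P − v_S) = Δt · (6.18·3.86)/(6.18−3.86) ≈ 10.2822·Δt.
So d_A = 48.92, d_B = 84.40, d_C = 30.15 km.
Circle about each station: (x − 38.6)² + (y − 42.0)² = 48.92²; (x + 51.2)² + (y + 41.6)² = 84.40²; (x + 33.6)² + (y − 13.9)² = 30.15².
Subtracting pairs of circle equations eliminates x²+y² and gives linear equations (the radical axes):
-179.6 x − 167.2 y = -3632.15
-144.4 x − 56.2 y = -447.65
Solving the 2×2 system: x ≈ -9.2, y ≈ 31.6 km.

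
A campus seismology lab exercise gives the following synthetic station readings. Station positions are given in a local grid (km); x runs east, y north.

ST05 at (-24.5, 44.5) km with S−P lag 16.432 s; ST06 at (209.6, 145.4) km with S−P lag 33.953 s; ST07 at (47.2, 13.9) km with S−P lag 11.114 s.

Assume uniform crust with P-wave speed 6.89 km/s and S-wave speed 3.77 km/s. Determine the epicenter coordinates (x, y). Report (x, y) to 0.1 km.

Distance from S−P lag: d = Δt · v_P v_S / (v_P − v_S) = Δt · (6.89·3.77)/(6.89−3.77) ≈ 8.3254·Δt.
So d_ST05 = 136.80, d_ST06 = 282.67, d_ST07 = 92.53 km.
Circle about each station: (x + 24.5)² + (y − 44.5)² = 136.80²; (x − 209.6)² + (y − 145.4)² = 282.67²; (x − 47.2)² + (y − 13.9)² = 92.53².
Subtracting pairs of circle equations eliminates x²+y² and gives linear equations (the radical axes):
468.2 x + 201.8 y = 1304.73
143.4 x − 61.2 y = 9992.99
Solving the 2×2 system: x ≈ 36.4, y ≈ -78.0 km.

(36.4, -78.0)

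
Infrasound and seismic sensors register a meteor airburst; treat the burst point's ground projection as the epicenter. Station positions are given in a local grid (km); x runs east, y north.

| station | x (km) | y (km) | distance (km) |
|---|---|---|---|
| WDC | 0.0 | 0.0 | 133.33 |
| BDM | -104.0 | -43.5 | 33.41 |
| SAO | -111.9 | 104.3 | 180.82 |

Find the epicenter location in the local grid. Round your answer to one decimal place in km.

x ≈ -109.2 km, y ≈ -76.5 km

Circle about each station: x² + y² = 133.33²; (x + 104.0)² + (y + 43.5)² = 33.41²; (x + 111.9)² + (y − 104.3)² = 180.82².
Subtracting the WDC equation from the BDM and SAO equations removes the quadratic terms:
-208.0 x − 87.0 y = 29368.91
-223.8 x + 208.6 y = 8481.12
Solving the 2×2 system: x ≈ -109.2, y ≈ -76.5 km.
Check against WDC (with the unrounded x, y): √(x²+y²) = 133.33 ≈ 133.33 km. ✓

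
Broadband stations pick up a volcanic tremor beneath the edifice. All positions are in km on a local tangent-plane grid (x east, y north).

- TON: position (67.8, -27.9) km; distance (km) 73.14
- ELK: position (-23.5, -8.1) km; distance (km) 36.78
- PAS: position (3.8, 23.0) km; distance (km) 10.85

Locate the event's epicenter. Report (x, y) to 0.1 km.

Circle about each station: (x − 67.8)² + (y + 27.9)² = 73.14²; (x + 23.5)² + (y + 8.1)² = 36.78²; (x − 3.8)² + (y − 23.0)² = 10.85².
Subtracting the TON equation from the ELK and PAS equations removes the quadratic terms:
-182.6 x + 39.6 y = -760.70
-128.0 x + 101.8 y = 399.93
Solving the 2×2 system: x ≈ 6.9, y ≈ 12.6 km.

6.9 km east, 12.6 km north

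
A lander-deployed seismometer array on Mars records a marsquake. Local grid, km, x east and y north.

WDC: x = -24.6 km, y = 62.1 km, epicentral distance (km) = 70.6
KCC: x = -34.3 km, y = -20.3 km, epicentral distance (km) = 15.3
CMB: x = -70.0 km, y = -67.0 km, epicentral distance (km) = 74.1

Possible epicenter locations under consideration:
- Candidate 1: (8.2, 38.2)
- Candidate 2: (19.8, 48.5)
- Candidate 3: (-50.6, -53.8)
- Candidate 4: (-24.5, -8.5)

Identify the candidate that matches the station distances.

For each candidate, compare |candidate − station| to the reported distance:
Candidate 1: residuals WDC 30.0, KCC 57.0, CMB 57.0 → max 57.0 km
Candidate 2: residuals WDC 24.2, KCC 72.2, CMB 72.2 → max 72.2 km
Candidate 3: residuals WDC 48.2, KCC 22.0, CMB 50.6 → max 50.6 km
Candidate 4: residuals WDC 0.0, KCC 0.0, CMB 0.0 → max 0.0 km
Only Candidate 4 has all residuals ≈ 0.

Candidate 4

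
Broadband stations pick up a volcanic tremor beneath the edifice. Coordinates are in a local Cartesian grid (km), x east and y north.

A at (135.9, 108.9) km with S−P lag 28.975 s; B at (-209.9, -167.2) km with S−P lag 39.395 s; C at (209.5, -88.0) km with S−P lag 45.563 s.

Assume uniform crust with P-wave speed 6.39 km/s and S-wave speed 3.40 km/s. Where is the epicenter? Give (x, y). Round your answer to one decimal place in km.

Distance from S−P lag: d = Δt · v_P v_S / (v_P − v_S) = Δt · (6.39·3.40)/(6.39−3.40) ≈ 7.2662·Δt.
So d_A = 210.54, d_B = 286.25, d_C = 331.07 km.
Circle about each station: (x − 135.9)² + (y − 108.9)² = 210.54²; (x + 209.9)² + (y + 167.2)² = 286.25²; (x − 209.5)² + (y + 88.0)² = 331.07².
Subtracting the A equation from the B and C equations removes the quadratic terms:
-691.6 x − 552.2 y = 4073.86
147.2 x − 393.8 y = -43974.02
Solving the 2×2 system: x ≈ -73.2, y ≈ 84.3 km.
Check against A (with the unrounded x, y): √((x − 135.9)²+(y − 108.9)²) = 210.54 ≈ 210.54 km. ✓

x ≈ -73.2 km, y ≈ 84.3 km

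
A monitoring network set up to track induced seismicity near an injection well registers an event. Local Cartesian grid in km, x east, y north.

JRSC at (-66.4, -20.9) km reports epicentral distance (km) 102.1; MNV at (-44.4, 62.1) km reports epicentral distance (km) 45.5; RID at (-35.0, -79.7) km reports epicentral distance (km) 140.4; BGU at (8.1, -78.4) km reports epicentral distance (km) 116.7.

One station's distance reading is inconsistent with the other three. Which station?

BGU

Solve using three stations at a time. Using JRSC, MNV, RID (subtract circle equations pairwise → linear system) gives (x, y) ≈ (0.6, 56.1).
Distances from that point to each station vs reported:
  JRSC: calculated 102.1 vs reported 102.1 → residual 0.0 km
  MNV: calculated 45.4 vs reported 45.5 → residual 0.1 km
  RID: calculated 140.4 vs reported 140.4 → residual 0.0 km
  BGU: calculated 134.7 vs reported 116.7 → residual 18.0 km
JRSC, MNV, RID are mutually consistent (residuals ≈ 0); BGU is off by 18.0 km.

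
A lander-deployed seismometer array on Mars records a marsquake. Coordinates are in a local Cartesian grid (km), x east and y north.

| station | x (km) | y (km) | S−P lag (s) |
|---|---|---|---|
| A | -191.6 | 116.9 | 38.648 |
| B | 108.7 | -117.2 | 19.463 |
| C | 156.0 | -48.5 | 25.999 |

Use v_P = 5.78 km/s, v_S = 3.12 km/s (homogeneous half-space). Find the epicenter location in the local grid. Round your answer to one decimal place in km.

Distance from S−P lag: d = Δt · v_P v_S / (v_P − v_S) = Δt · (5.78·3.12)/(5.78−3.12) ≈ 6.7795·Δt.
So d_A = 262.02, d_B = 131.95, d_C = 176.26 km.
Circle about each station: (x + 191.6)² + (y − 116.9)² = 262.02²; (x − 108.7)² + (y + 117.2)² = 131.95²; (x − 156.0)² + (y + 48.5)² = 176.26².
Subtracting the A equation from the B and C equations removes the quadratic terms:
600.6 x − 468.2 y = 26419.04
695.2 x − 330.8 y = 13898.97
Solving the 2×2 system: x ≈ -17.6, y ≈ -79.0 km.

(-17.6, -79.0)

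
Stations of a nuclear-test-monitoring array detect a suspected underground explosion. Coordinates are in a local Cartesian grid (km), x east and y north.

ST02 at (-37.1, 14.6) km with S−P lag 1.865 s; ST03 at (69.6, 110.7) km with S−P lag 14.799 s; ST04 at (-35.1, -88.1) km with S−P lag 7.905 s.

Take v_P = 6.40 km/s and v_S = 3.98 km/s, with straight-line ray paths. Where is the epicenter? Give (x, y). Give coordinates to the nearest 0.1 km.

Distance from S−P lag: d = Δt · v_P v_S / (v_P − v_S) = Δt · (6.40·3.98)/(6.40−3.98) ≈ 10.5256·Δt.
So d_ST02 = 19.63, d_ST03 = 155.77, d_ST04 = 83.21 km.
Circle about each station: (x + 37.1)² + (y − 14.6)² = 19.63²; (x − 69.6)² + (y − 110.7)² = 155.77²; (x + 35.1)² + (y + 88.1)² = 83.21².
Subtracting the ST02 equation from the ST03 and ST04 equations removes the quadratic terms:
213.4 x + 192.2 y = -8369.88
4.0 x − 205.4 y = 865.48
Solving the 2×2 system: x ≈ -34.8, y ≈ -4.9 km.
Check against ST02 (with the unrounded x, y): √((x + 37.1)²+(y − 14.6)²) = 19.63 ≈ 19.63 km. ✓

-34.8 km east, -4.9 km north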